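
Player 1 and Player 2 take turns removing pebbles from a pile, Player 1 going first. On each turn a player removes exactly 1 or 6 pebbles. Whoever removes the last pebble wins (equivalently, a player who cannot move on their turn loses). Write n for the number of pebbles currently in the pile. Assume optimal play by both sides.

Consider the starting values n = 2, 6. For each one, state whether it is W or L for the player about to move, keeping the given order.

2: L, 6: W

Work bottom-up. With no move the player to move loses. Otherwise the position is W if at least one move leads to an L position for the opponent, and L if every move leads to a W.
n=0: no move → L
n=1: W (go to 0, an L position)
n=2: L (sole option 1(W) is W)
n=3: W (go to 2, an L position)
n=4: L (sole option 3(W) is W)
n=5: W (go to 4, an L position)
n=6: W (go to 0, an L position)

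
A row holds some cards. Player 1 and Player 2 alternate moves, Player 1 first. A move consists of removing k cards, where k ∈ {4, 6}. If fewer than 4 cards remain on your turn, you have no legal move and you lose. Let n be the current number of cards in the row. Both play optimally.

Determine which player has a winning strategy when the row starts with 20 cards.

Use the standard recursion: the mover loses at a terminal position; elsewhere, the mover wins exactly when some move hands the opponent an L position.
n=0: no move → L
n=1: no move → L
n=2: no move → L
n=3: no move → L
n=4: can move to 0, which is L ⇒ W
n=5: can move to 1, which is L ⇒ W
n=6: can move to 2, which is L ⇒ W
n=7: can move to 3, which is L ⇒ W
n=8: can move to 2, which is L ⇒ W
n=9: can move to 3, which is L ⇒ W
n=10: moves to 6(W), 4(W); every one is W ⇒ L
n=11: moves to 7(W), 5(W); every one is W ⇒ L
n=12: moves to 8(W), 6(W); every one is W ⇒ L
n=13: moves to 9(W), 7(W); every one is W ⇒ L
n=14: can move to 10, which is L ⇒ W
n=15: can move to 11, which is L ⇒ W
n=16: can move to 12, which is L ⇒ W
n=17: can move to 13, which is L ⇒ W
n=18: can move to 12, which is L ⇒ W
n=19: can move to 13, which is L ⇒ W
n=20: moves to 16(W), 14(W); every one is W ⇒ L
Every move from 20 reaches a W position, so the mover loses.

Player 2 wins.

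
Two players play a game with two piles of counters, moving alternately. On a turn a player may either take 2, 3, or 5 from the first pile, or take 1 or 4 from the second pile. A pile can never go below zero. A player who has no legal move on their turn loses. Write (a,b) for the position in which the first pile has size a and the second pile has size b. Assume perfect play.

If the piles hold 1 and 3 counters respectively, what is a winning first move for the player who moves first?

Work bottom-up. With no move the player to move loses. Otherwise the position is W if at least one move leads to an L position for the opponent, and L if every move leads to a W.
No move ever increases a pile, so every position that can arise here has a ≤ 1 and b ≤ 3; it is enough to label the cells with 0 ≤ a ≤ 1 and 0 ≤ b ≤ 3.
Every move lowers a or b (never raises either), so fill the grid row by row in increasing a, and left to right within a row: each cell's successors are then already labelled.
      b=0  b=1  b=2  b=3
a=0:    L    W    L    W
a=1:    L    W    L    W
Cells with no legal move (terminal, hence L): (0,0), (1,0).
The remaining L cells, each justified by listing all of its moves:
(0,2): →(0,1)(W) only, which is W, so L
(1,2): →(1,1)(W) only, which is W, so L
Every other cell has at least one move into one of the L cells above, so it is W.
From (1,3), the L positions reachable in one move are: (1,2).

Move to (1,2).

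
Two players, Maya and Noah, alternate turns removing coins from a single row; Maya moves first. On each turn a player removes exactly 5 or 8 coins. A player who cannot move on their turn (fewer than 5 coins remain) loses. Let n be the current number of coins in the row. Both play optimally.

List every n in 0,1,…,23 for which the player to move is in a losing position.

Build the W/L table. Terminal = L. A non-terminal position is W if it has a move to some L; otherwise it is L.
n=0: no move → L
n=1: no move → L
n=2: no move → L
n=3: no move → L
n=4: no move → L
n=5: W (go to 0, an L position)
n=6: W (go to 1, an L position)
n=7: W (go to 2, an L position)
n=8: W (go to 3, an L position)
n=9: W (go to 4, an L position)
n=10: W (go to 2, an L position)
n=11: W (go to 3, an L position)
n=12: W (go to 4, an L position)
n=13: L (options 8(W), 5(W) are all W)
n=14: L (options 9(W), 6(W) are all W)
n=15: L (options 10(W), 7(W) are all W)
n=16: L (options 11(W), 8(W) are all W)
n=17: L (options 12(W), 9(W) are all W)
n=18: W (go to 13, an L position)
n=19: W (go to 14, an L position)
n=20: W (go to 15, an L position)
n=21: W (go to 16, an L position)
n=22: W (go to 17, an L position)
n=23: W (go to 15, an L position)
Reading off the rows marked L gives the requested list; there are 10 such values of n.

0, 1, 2, 3, 4, 13, 14, 15, 16, 17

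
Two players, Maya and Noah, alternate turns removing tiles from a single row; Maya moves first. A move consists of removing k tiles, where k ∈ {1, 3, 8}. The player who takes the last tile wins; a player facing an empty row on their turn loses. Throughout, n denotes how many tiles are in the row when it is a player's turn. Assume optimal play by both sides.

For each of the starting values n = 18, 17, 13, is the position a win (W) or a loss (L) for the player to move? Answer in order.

Work bottom-up. With no move the player to move loses. Otherwise the position is W if at least one move leads to an L position for the opponent, and L if every move leads to a W.
n=0: no move → L
n=1: reaches L-position 0 → W
n=2: only reaches 1(W), which is W → L
n=3: reaches L-position 2 → W
n=4: only reaches 3(W), 1(W), all W → L
n=5: reaches L-position 4 → W
n=6: only reaches 5(W), 3(W), all W → L
n=7: reaches L-position 6 → W
n=8: reaches L-position 0 → W
n=9: reaches L-position 6 → W
n=10: reaches L-position 2 → W
n=11: only reaches 10(W), 8(W), 3(W), all W → L
n=12: reaches L-position 11 → W
n=13: only reaches 12(W), 10(W), 5(W), all W → L
n=14: reaches L-position 13 → W
n=15: only reaches 14(W), 12(W), 7(W), all W → L
n=16: reaches L-position 15 → W
n=17: only reaches 16(W), 14(W), 9(W), all W → L
n=18: reaches L-position 17 → W

18: W, 17: L, 13: L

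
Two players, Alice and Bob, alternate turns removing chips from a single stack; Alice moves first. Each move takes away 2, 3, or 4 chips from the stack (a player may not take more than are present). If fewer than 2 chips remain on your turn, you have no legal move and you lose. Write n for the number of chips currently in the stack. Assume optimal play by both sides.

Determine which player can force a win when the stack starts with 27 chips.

Work bottom-up. With no move the player to move loses. Otherwise the position is W if at least one move leads to an L position for the opponent, and L if every move leads to a W.
n=0: no move → L
n=1: no move → L
n=2: can move to 0, which is L ⇒ W
n=3: can move to 1, which is L ⇒ W
n=4: can move to 1, which is L ⇒ W
n=5: can move to 1, which is L ⇒ W
n=6: moves to 4(W), 3(W), 2(W); every one is W ⇒ L
n=7: moves to 5(W), 4(W), 3(W); every one is W ⇒ L
n=8: can move to 6, which is L ⇒ W
n=9: can move to 7, which is L ⇒ W
n=10: can move to 7, which is L ⇒ W
n=11: can move to 7, which is L ⇒ W
n=12: moves to 10(W), 9(W), 8(W); every one is W ⇒ L
n=13: moves to 11(W), 10(W), 9(W); every one is W ⇒ L
n=14: can move to 12, which is L ⇒ W
n=15: can move to 13, which is L ⇒ W
n=16: can move to 13, which is L ⇒ W
n=17: can move to 13, which is L ⇒ W
n=18: moves to 16(W), 15(W), 14(W); every one is W ⇒ L
n=19: moves to 17(W), 16(W), 15(W); every one is W ⇒ L
n=20: can move to 18, which is L ⇒ W
n=21: can move to 19, which is L ⇒ W
n=22: can move to 19, which is L ⇒ W
n=23: can move to 19, which is L ⇒ W
n=24: moves to 22(W), 21(W), 20(W); every one is W ⇒ L
n=25: moves to 23(W), 22(W), 21(W); every one is W ⇒ L
n=26: can move to 24, which is L ⇒ W
n=27: can move to 25, which is L ⇒ W
The starting position 27 is W: Alice should remove 2, leaving 25, handing over an L position.

Alice wins.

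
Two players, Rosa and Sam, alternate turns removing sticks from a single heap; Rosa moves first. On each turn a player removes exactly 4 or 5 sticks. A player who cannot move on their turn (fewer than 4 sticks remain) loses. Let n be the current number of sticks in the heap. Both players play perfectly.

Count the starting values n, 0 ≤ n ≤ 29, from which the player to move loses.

15

Build the W/L table. Terminal = L. A non-terminal position is W if it has a move to some L; otherwise it is L.
n=0: no move → L
n=1: no move → L
n=2: no move → L
n=3: no move → L
n=4: →0(L), so W
n=5: →1(L), so W
n=6: →2(L), so W
n=7: →3(L), so W
n=8: →3(L), so W
n=9: →5(W), 4(W) — all W, so L
n=10: →6(W), 5(W) — all W, so L
n=11: →7(W), 6(W) — all W, so L
n=12: →8(W), 7(W) — all W, so L
n=13: →9(L), so W
n=14: →10(L), so W
n=15: →11(L), so W
n=16: →12(L), so W
n=17: →12(L), so W
n=18: →14(W), 13(W) — all W, so L
n=19: →15(W), 14(W) — all W, so L
n=20: →16(W), 15(W) — all W, so L
n=21: →17(W), 16(W) — all W, so L
n=22: →18(L), so W
n=23: →19(L), so W
n=24: →20(L), so W
n=25: →21(L), so W
n=26: →21(L), so W
n=27: →23(W), 22(W) — all W, so L
n=28: →24(W), 23(W) — all W, so L
n=29: →25(W), 24(W) — all W, so L
L entries with 0 ≤ n ≤ 29: n = 0, 1, 2, 3, 9, 10, 11, 12, 18, 19, 20, 21, 27, 28, 29; that makes 15.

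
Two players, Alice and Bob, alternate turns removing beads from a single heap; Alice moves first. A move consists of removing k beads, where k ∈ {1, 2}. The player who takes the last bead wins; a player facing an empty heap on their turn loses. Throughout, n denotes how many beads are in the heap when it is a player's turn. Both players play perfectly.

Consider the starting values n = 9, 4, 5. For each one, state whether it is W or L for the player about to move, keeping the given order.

Positions with no move are L. A position that does have a move is losing for the player to move precisely when every available move leads to a winning position for the opponent. Fill in the labels:
n=0: no move → L
n=1: W (go to 0, an L position)
n=2: W (go to 0, an L position)
n=3: L (options 2(W), 1(W) are all W)
n=4: W (go to 3, an L position)
n=5: W (go to 3, an L position)
n=6: L (options 5(W), 4(W) are all W)
n=7: W (go to 6, an L position)
n=8: W (go to 6, an L position)
n=9: L (options 8(W), 7(W) are all W)

9: L, 4: W, 5: W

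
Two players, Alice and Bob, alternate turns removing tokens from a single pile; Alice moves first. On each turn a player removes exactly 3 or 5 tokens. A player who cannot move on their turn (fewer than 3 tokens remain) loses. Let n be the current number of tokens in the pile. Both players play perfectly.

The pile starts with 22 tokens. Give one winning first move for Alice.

Remove 5, leaving 17.

Positions with no move are L. A position that does have a move is losing for the player to move precisely when every available move leads to a winning position for the opponent. Fill in the labels:
n=0: no move → L
n=1: no move → L
n=2: no move → L
n=3: can move to 0, which is L ⇒ W
n=4: can move to 1, which is L ⇒ W
n=5: can move to 2, which is L ⇒ W
n=6: can move to 1, which is L ⇒ W
n=7: can move to 2, which is L ⇒ W
n=8: moves to 5(W), 3(W); every one is W ⇒ L
n=9: moves to 6(W), 4(W); every one is W ⇒ L
n=10: moves to 7(W), 5(W); every one is W ⇒ L
n=11: can move to 8, which is L ⇒ W
n=12: can move to 9, which is L ⇒ W
n=13: can move to 10, which is L ⇒ W
n=14: can move to 9, which is L ⇒ W
n=15: can move to 10, which is L ⇒ W
n=16: moves to 13(W), 11(W); every one is W ⇒ L
n=17: moves to 14(W), 12(W); every one is W ⇒ L
n=18: moves to 15(W), 13(W); every one is W ⇒ L
n=19: can move to 16, which is L ⇒ W
n=20: can move to 17, which is L ⇒ W
n=21: can move to 18, which is L ⇒ W
n=22: can move to 17, which is L ⇒ W
From 22, the L positions reachable in one move are: 17.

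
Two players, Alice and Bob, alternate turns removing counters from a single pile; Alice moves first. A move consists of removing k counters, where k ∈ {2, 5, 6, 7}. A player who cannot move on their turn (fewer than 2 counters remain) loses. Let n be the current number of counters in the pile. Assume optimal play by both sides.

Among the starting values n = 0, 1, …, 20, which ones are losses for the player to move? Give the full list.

Classify positions by backward induction: terminal positions (no move available) are L. From any other position, the mover wins iff some move reaches an L.
n=0: no move → L
n=1: no move → L
n=2: reaches L-position 0 → W
n=3: reaches L-position 1 → W
n=4: only reaches 2(W), which is W → L
n=5: reaches L-position 0 → W
n=6: reaches L-position 4 → W
n=7: reaches L-position 1 → W
n=8: reaches L-position 1 → W
n=9: reaches L-position 4 → W
n=10: reaches L-position 4 → W
n=11: reaches L-position 4 → W
n=12: only reaches 10(W), 7(W), 6(W), 5(W), all W → L
n=13: only reaches 11(W), 8(W), 7(W), 6(W), all W → L
n=14: reaches L-position 12 → W
n=15: reaches L-position 13 → W
n=16: only reaches 14(W), 11(W), 10(W), 9(W), all W → L
n=17: reaches L-position 12 → W
n=18: reaches L-position 16 → W
n=19: reaches L-position 13 → W
n=20: reaches L-position 13 → W
The losing starting values of n are exactly the entries labelled L in this table (6 of them).

0, 1, 4, 12, 13, 16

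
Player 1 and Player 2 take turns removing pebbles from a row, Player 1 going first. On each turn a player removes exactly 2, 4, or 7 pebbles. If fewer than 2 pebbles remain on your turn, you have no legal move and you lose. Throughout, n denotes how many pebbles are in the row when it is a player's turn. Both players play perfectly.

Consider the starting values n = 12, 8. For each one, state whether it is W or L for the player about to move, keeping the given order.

12: L, 8: W

Build the W/L table. Terminal = L. A non-terminal position is W if it has a move to some L; otherwise it is L.
n=0: no move → L
n=1: no move → L
n=2: reaches L-position 0 → W
n=3: reaches L-position 1 → W
n=4: reaches L-position 0 → W
n=5: reaches L-position 1 → W
n=6: only reaches 4(W), 2(W), all W → L
n=7: reaches L-position 0 → W
n=8: reaches L-position 6 → W
n=9: only reaches 7(W), 5(W), 2(W), all W → L
n=10: reaches L-position 6 → W
n=11: reaches L-position 9 → W
n=12: only reaches 10(W), 8(W), 5(W), all W → L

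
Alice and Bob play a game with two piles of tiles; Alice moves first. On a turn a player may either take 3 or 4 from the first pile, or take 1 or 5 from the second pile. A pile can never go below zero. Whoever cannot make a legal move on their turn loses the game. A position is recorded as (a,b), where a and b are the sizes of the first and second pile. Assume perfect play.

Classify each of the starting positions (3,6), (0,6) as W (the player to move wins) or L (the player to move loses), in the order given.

(3,6): W, (0,6): L

Positions with no move are L. A position that does have a move is losing for the player to move precisely when every available move leads to a winning position for the opponent. Fill in the labels:
No move ever increases a pile, so every position that can arise here has a ≤ 3 and b ≤ 6; it is enough to label the cells with 0 ≤ a ≤ 3 and 0 ≤ b ≤ 6.
Every move lowers a or b (never raises either), so fill the grid row by row in increasing a, and left to right within a row: each cell's successors are then already labelled.
      b=0  b=1  b=2  b=3  b=4  b=5  b=6
a=0:    L    W    L    W    L    W    L
a=1:    L    W    L    W    L    W    L
a=2:    L    W    L    W    L    W    L
a=3:    W    L    W    L    W    L    W
Cells with no legal move (terminal, hence L): (0,0), (1,0), (2,0).
The remaining L cells, each justified by listing all of its moves:
(0,2): →(0,1)(W) only, which is W, so L
(0,4): →(0,3)(W) only, which is W, so L
(0,6): →(0,5)(W), (0,1)(W) — all W, so L
(1,2): →(1,1)(W) only, which is W, so L
(1,4): →(1,3)(W) only, which is W, so L
(1,6): →(1,5)(W), (1,1)(W) — all W, so L
(2,2): →(2,1)(W) only, which is W, so L
(2,4): →(2,3)(W) only, which is W, so L
(2,6): →(2,5)(W), (2,1)(W) — all W, so L
(3,1): →(0,1)(W), (3,0)(W) — all W, so L
(3,3): →(0,3)(W), (3,2)(W) — all W, so L
(3,5): →(0,5)(W), (3,4)(W), (3,0)(W) — all W, so L
Every other cell has at least one move into one of the L cells above, so it is W.
(3,6): the move to (0,6) reaches an L cell, so W
(0,6): one of the L cells justified above, so L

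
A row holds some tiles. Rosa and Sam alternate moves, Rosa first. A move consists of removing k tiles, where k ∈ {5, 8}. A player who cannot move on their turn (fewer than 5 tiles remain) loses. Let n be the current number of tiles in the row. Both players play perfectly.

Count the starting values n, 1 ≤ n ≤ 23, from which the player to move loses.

9

Positions with no move are L. A position that does have a move is losing for the player to move precisely when every available move leads to a winning position for the opponent. Fill in the labels:
n=0: no move → L
n=1: no move → L
n=2: no move → L
n=3: no move → L
n=4: no move → L
n=5: reaches L-position 0 → W
n=6: reaches L-position 1 → W
n=7: reaches L-position 2 → W
n=8: reaches L-position 3 → W
n=9: reaches L-position 4 → W
n=10: reaches L-position 2 → W
n=11: reaches L-position 3 → W
n=12: reaches L-position 4 → W
n=13: only reaches 8(W), 5(W), all W → L
n=14: only reaches 9(W), 6(W), all W → L
n=15: only reaches 10(W), 7(W), all W → L
n=16: only reaches 11(W), 8(W), all W → L
n=17: only reaches 12(W), 9(W), all W → L
n=18: reaches L-position 13 → W
n=19: reaches L-position 14 → W
n=20: reaches L-position 15 → W
n=21: reaches L-position 16 → W
n=22: reaches L-position 17 → W
n=23: reaches L-position 15 → W
L entries with 1 ≤ n ≤ 23 (n=0 is outside the asked range and is not counted): n = 1, 2, 3, 4, 13, 14, 15, 16, 17; that makes 9.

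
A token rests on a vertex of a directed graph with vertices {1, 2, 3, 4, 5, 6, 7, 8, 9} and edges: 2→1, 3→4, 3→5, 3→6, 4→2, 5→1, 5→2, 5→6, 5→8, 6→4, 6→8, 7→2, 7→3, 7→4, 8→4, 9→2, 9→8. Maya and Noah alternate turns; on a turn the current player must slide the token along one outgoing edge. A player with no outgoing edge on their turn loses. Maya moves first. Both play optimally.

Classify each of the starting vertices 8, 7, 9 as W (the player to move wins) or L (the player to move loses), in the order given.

Label each position W (a win for the player to move) or L (a loss). A position with no legal move is L; any other position is W exactly when some move reaches an L, and L when every move reaches a W.
Every edge goes from a vertex to one that appears earlier in the order 1, 2, 4, 8, 6, 5, 3, 7, 9, so processing vertices in that order labels each vertex after all of its successors.
1: no outgoing edge → L
2: →1(L), so W
4: →2(W) only, which is W, so L
8: →4(L), so W
6: →4(L), so W
5: →1(L), so W
3: →4(L), so W
7: →4(L), so W
9: →8(W), 2(W) — all W, so L

8: W, 7: W, 9: L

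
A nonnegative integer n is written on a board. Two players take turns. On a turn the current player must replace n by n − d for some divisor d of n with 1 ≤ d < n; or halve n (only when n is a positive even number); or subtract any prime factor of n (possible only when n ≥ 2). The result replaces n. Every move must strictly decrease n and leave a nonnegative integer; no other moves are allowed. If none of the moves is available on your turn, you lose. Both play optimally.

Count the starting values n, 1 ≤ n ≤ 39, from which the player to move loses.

Classify positions by backward induction: terminal positions (no move available) are L. From any other position, the mover wins iff some move reaches an L.
n=0: no move → L
n=1: no move → L
n=2: →0(L), so W
n=3: →0(L), so W
n=4: →2(W), 3(W) — all W, so L
n=5: →0(L), so W
n=6: →4(L), so W
n=7: →0(L), so W
n=8: →4(L), so W
n=9: →6(W), 8(W) — all W, so L
n=10: →9(L), so W
n=11: →0(L), so W
n=12: →9(L), so W
n=13: →0(L), so W
n=14: →7(W), 12(W), 13(W) — all W, so L
n=15: →14(L), so W
n=16: →14(L), so W
n=17: →0(L), so W
n=18: →9(L), so W
n=19: →0(L), so W
n=20: →10(W), 15(W), 16(W), 18(W), 19(W) — all W, so L
n=21: →14(L), so W
n=22: →20(L), so W
n=23: →0(L), so W
n=24: →20(L), so W
n=25: →20(L), so W
n=26: →13(W), 24(W), 25(W) — all W, so L
n=27: →26(L), so W
n=28: →14(L), so W
n=29: →0(L), so W
n=30: →20(L), so W
n=31: →0(L), so W
n=32: →16(W), 24(W), 28(W), 30(W), 31(W) — all W, so L
n=33: →32(L), so W
n=34: →32(L), so W
n=35: →28(W), 30(W), 34(W) — all W, so L
n=36: →32(L), so W
n=37: →0(L), so W
n=38: →19(W), 36(W), 37(W) — all W, so L
n=39: →26(L), so W
L entries with 1 ≤ n ≤ 39 (n=0 is outside the asked range and is not counted): n = 1, 4, 9, 14, 20, 26, 32, 35, 38; that makes 9.

9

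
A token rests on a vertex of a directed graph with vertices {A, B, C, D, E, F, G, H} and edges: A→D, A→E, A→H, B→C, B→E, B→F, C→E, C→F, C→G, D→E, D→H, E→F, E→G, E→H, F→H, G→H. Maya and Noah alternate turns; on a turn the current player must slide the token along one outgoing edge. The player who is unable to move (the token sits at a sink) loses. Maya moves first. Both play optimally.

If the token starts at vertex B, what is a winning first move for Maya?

Move to C.

Build the W/L table. Terminal = L. A non-terminal position is W if it has a move to some L; otherwise it is L.
Every edge goes from a vertex to one that appears earlier in the order H, F, G, E, C, B, D, A, so processing vertices in that order labels each vertex after all of its successors.
H: no outgoing edge → L
F: can move to H, which is L ⇒ W
G: can move to H, which is L ⇒ W
E: can move to H, which is L ⇒ W
C: moves to E(W), G(W), F(W); every one is W ⇒ L
B: can move to C, which is L ⇒ W
D: can move to H, which is L ⇒ W
A: can move to H, which is L ⇒ W
From B, the L positions reachable in one move are: C.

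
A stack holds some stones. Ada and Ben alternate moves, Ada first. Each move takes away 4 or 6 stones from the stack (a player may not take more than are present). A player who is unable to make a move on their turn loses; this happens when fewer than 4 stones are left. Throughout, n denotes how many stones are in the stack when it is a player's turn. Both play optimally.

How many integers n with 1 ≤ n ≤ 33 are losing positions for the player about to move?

15

Work bottom-up. With no move the player to move loses. Otherwise the position is W if at least one move leads to an L position for the opponent, and L if every move leads to a W.
n=0: no move → L
n=1: no move → L
n=2: no move → L
n=3: no move → L
n=4: reaches L-position 0 → W
n=5: reaches L-position 1 → W
n=6: reaches L-position 2 → W
n=7: reaches L-position 3 → W
n=8: reaches L-position 2 → W
n=9: reaches L-position 3 → W
n=10: only reaches 6(W), 4(W), all W → L
n=11: only reaches 7(W), 5(W), all W → L
n=12: only reaches 8(W), 6(W), all W → L
n=13: only reaches 9(W), 7(W), all W → L
n=14: reaches L-position 10 → W
n=15: reaches L-position 11 → W
n=16: reaches L-position 12 → W
n=17: reaches L-position 13 → W
n=18: reaches L-position 12 → W
n=19: reaches L-position 13 → W
n=20: only reaches 16(W), 14(W), all W → L
n=21: only reaches 17(W), 15(W), all W → L
n=22: only reaches 18(W), 16(W), all W → L
n=23: only reaches 19(W), 17(W), all W → L
n=24: reaches L-position 20 → W
n=25: reaches L-position 21 → W
n=26: reaches L-position 22 → W
n=27: reaches L-position 23 → W
n=28: reaches L-position 22 → W
n=29: reaches L-position 23 → W
n=30: only reaches 26(W), 24(W), all W → L
n=31: only reaches 27(W), 25(W), all W → L
n=32: only reaches 28(W), 26(W), all W → L
n=33: only reaches 29(W), 27(W), all W → L
L entries with 1 ≤ n ≤ 33 (n=0 is outside the asked range and is not counted): n = 1, 2, 3, 10, 11, 12, 13, 20, 21, 22, 23, 30, 31, 32, 33; that makes 15.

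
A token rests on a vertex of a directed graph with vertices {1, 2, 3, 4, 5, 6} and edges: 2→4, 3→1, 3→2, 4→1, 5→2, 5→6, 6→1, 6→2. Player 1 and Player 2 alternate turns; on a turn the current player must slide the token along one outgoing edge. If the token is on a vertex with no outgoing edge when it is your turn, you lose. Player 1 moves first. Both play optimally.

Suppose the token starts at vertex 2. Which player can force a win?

Build the W/L table. Terminal = L. A non-terminal position is W if it has a move to some L; otherwise it is L.
Every edge goes from a vertex to one that appears earlier in the order 1, 4, 2, 6, 3, 5, so processing vertices in that order labels each vertex after all of its successors.
1: no outgoing edge → L
4: →1(L), so W
2: →4(W) only, which is W, so L
6: →2(L), so W
3: →2(L), so W
5: →2(L), so W
Every move from 2 reaches a W position, so the mover loses.

Player 2 wins.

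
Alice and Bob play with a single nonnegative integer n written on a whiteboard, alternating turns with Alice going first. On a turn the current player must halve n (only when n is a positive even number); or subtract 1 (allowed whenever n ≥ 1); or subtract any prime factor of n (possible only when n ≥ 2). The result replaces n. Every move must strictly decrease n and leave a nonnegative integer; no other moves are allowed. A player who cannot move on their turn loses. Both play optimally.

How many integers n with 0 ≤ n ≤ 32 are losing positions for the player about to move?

7

Label each position W (a win for the player to move) or L (a loss). A position with no legal move is L; any other position is W exactly when some move reaches an L, and L when every move reaches a W.
n=0: no move → L
n=1: W (go to 0, an L position)
n=2: W (go to 0, an L position)
n=3: W (go to 0, an L position)
n=4: L (options 2(W), 3(W) are all W)
n=5: W (go to 0, an L position)
n=6: W (go to 4, an L position)
n=7: W (go to 0, an L position)
n=8: W (go to 4, an L position)
n=9: L (options 6(W), 8(W) are all W)
n=10: W (go to 9, an L position)
n=11: W (go to 0, an L position)
n=12: W (go to 9, an L position)
n=13: W (go to 0, an L position)
n=14: L (options 7(W), 12(W), 13(W) are all W)
n=15: W (go to 14, an L position)
n=16: W (go to 14, an L position)
n=17: W (go to 0, an L position)
n=18: W (go to 9, an L position)
n=19: W (go to 0, an L position)
n=20: L (options 10(W), 15(W), 18(W), 19(W) are all W)
n=21: W (go to 14, an L position)
n=22: W (go to 20, an L position)
n=23: W (go to 0, an L position)
n=24: L (options 12(W), 21(W), 22(W), 23(W) are all W)
n=25: W (go to 20, an L position)
n=26: W (go to 24, an L position)
n=27: W (go to 24, an L position)
n=28: W (go to 14, an L position)
n=29: W (go to 0, an L position)
n=30: L (options 15(W), 25(W), 27(W), 28(W), 29(W) are all W)
n=31: W (go to 0, an L position)
n=32: W (go to 30, an L position)
L entries with 0 ≤ n ≤ 32: n = 0, 4, 9, 14, 20, 24, 30; that makes 7.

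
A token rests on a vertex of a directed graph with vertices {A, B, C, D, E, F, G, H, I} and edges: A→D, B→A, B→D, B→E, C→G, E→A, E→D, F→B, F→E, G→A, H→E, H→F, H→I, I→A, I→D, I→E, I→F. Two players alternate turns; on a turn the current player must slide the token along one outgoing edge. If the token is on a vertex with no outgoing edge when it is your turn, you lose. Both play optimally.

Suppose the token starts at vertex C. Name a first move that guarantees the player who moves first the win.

Build the W/L table. Terminal = L. A non-terminal position is W if it has a move to some L; otherwise it is L.
Every edge goes from a vertex to one that appears earlier in the order D, A, E, B, F, G, I, H, C, so processing vertices in that order labels each vertex after all of its successors.
D: no outgoing edge → L
A: →D(L), so W
E: →D(L), so W
B: →D(L), so W
F: →B(W), E(W) — all W, so L
G: →A(W) only, which is W, so L
I: →F(L), so W
H: →F(L), so W
C: →G(L), so W
From C, the L positions reachable in one move are: G.

Move to G.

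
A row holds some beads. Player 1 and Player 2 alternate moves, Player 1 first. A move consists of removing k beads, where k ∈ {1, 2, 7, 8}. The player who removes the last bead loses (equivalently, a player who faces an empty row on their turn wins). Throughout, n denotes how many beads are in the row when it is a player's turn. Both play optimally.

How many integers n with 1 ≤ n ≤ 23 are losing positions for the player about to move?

8

Use the standard recursion: the mover wins at a terminal position; elsewhere, the mover wins exactly when some move hands the opponent an L position.
n=0: no move; the opponent has just taken the last bead and therefore loses → W
n=1: L (sole option 0(W) is W)
n=2: W (go to 1, an L position)
n=3: W (go to 1, an L position)
n=4: L (options 3(W), 2(W) are all W)
n=5: W (go to 4, an L position)
n=6: W (go to 4, an L position)
n=7: L (options 6(W), 5(W), 0(W) are all W)
n=8: W (go to 7, an L position)
n=9: W (go to 7, an L position)
n=10: L (options 9(W), 8(W), 3(W), 2(W) are all W)
n=11: W (go to 10, an L position)
n=12: W (go to 10, an L position)
n=13: L (options 12(W), 11(W), 6(W), 5(W) are all W)
n=14: W (go to 13, an L position)
n=15: W (go to 13, an L position)
n=16: L (options 15(W), 14(W), 9(W), 8(W) are all W)
n=17: W (go to 16, an L position)
n=18: W (go to 16, an L position)
n=19: L (options 18(W), 17(W), 12(W), 11(W) are all W)
n=20: W (go to 19, an L position)
n=21: W (go to 19, an L position)
n=22: L (options 21(W), 20(W), 15(W), 14(W) are all W)
n=23: W (go to 22, an L position)
L entries with 1 ≤ n ≤ 23 (the range starts at n=1): n = 1, 4, 7, 10, 13, 16, 19, 22; that makes 8.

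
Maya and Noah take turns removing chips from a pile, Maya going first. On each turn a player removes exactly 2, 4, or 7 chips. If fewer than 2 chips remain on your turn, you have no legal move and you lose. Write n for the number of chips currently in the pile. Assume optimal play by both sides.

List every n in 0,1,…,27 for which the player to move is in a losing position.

0, 1, 6, 9, 12, 15, 18, 21, 24, 27

Positions with no move are L. A position that does have a move is losing for the player to move precisely when every available move leads to a winning position for the opponent. Fill in the labels:
n=0: no move → L
n=1: no move → L
n=2: W (go to 0, an L position)
n=3: W (go to 1, an L position)
n=4: W (go to 0, an L position)
n=5: W (go to 1, an L position)
n=6: L (options 4(W), 2(W) are all W)
n=7: W (go to 0, an L position)
n=8: W (go to 6, an L position)
n=9: L (options 7(W), 5(W), 2(W) are all W)
n=10: W (go to 6, an L position)
n=11: W (go to 9, an L position)
n=12: L (options 10(W), 8(W), 5(W) are all W)
n=13: W (go to 9, an L position)
n=14: W (go to 12, an L position)
n=15: L (options 13(W), 11(W), 8(W) are all W)
n=16: W (go to 12, an L position)
n=17: W (go to 15, an L position)
n=18: L (options 16(W), 14(W), 11(W) are all W)
n=19: W (go to 15, an L position)
n=20: W (go to 18, an L position)
n=21: L (options 19(W), 17(W), 14(W) are all W)
n=22: W (go to 18, an L position)
n=23: W (go to 21, an L position)
n=24: L (options 22(W), 20(W), 17(W) are all W)
n=25: W (go to 21, an L position)
n=26: W (go to 24, an L position)
n=27: L (options 25(W), 23(W), 20(W) are all W)
Reading off the rows marked L gives the requested list; there are 10 such values of n.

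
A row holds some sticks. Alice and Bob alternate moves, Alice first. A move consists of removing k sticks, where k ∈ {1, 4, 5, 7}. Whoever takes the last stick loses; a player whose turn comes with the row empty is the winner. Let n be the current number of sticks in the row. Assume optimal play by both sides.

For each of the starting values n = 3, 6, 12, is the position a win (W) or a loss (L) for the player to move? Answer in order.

Positions with no move are W. A position that does have a move is losing for the player to move precisely when every available move leads to a winning position for the opponent. Fill in the labels:
n=0: no move; the opponent has just taken the last stick and therefore loses → W
n=1: only reaches 0(W), which is W → L
n=2: reaches L-position 1 → W
n=3: only reaches 2(W), which is W → L
n=4: reaches L-position 3 → W
n=5: reaches L-position 1 → W
n=6: reaches L-position 1 → W
n=7: reaches L-position 3 → W
n=8: reaches L-position 3 → W
n=9: only reaches 8(W), 5(W), 4(W), 2(W), all W → L
n=10: reaches L-position 9 → W
n=11: only reaches 10(W), 7(W), 6(W), 4(W), all W → L
n=12: reaches L-position 11 → W

3: L, 6: W, 12: W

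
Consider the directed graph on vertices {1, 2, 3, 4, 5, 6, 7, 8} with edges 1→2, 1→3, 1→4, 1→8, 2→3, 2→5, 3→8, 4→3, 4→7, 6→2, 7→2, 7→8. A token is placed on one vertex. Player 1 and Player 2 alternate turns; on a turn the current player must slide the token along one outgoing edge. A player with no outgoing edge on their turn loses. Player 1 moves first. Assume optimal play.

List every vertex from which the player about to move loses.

4, 5, 6, 8

Label each position W (a win for the player to move) or L (a loss). A position with no legal move is L; any other position is W exactly when some move reaches an L, and L when every move reaches a W.
Every edge goes from a vertex to one that appears earlier in the order 5, 8, 3, 2, 7, 4, 1, 6, so processing vertices in that order labels each vertex after all of its successors.
5: no outgoing edge → L
8: no outgoing edge → L
3: can move to 8, which is L ⇒ W
2: can move to 5, which is L ⇒ W
7: can move to 8, which is L ⇒ W
4: moves to 7(W), 3(W); every one is W ⇒ L
1: can move to 4, which is L ⇒ W
6: the only move is to 2(W), a W ⇒ L
The losing starting vertices are exactly the entries labelled L in this table (4 of them).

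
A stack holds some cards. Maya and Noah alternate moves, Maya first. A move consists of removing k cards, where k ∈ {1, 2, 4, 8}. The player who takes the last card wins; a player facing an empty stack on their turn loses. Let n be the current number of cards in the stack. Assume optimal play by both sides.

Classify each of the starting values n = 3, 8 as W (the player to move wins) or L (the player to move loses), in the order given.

3: L, 8: W

Classify positions by backward induction: terminal positions (no move available) are L. From any other position, the mover wins iff some move reaches an L.
n=0: no move → L
n=1: reaches L-position 0 → W
n=2: reaches L-position 0 → W
n=3: only reaches 2(W), 1(W), all W → L
n=4: reaches L-position 3 → W
n=5: reaches L-position 3 → W
n=6: only reaches 5(W), 4(W), 2(W), all W → L
n=7: reaches L-position 6 → W
n=8: reaches L-position 6 → W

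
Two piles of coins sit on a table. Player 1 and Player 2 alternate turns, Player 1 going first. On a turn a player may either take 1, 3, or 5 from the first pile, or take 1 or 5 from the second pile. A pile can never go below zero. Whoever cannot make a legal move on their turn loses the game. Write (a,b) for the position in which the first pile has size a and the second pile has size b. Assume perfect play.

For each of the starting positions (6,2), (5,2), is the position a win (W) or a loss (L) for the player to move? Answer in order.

Label each position W (a win for the player to move) or L (a loss). A position with no legal move is L; any other position is W exactly when some move reaches an L, and L when every move reaches a W.
No move ever increases a pile, so every position that can arise here has a ≤ 6 and b ≤ 2; it is enough to label the cells with 0 ≤ a ≤ 6 and 0 ≤ b ≤ 2.
Every move lowers a or b (never raises either), so fill the grid row by row in increasing a, and left to right within a row: each cell's successors are then already labelled.
      b=0  b=1  b=2
a=0:    L    W    L
a=1:    W    L    W
a=2:    L    W    L
a=3:    W    L    W
a=4:    L    W    L
a=5:    W    L    W
a=6:    L    W    L
Cells with no legal move (terminal, hence L): (0,0).
The remaining L cells, each justified by listing all of its moves:
(0,2): L (sole option (0,1)(W) is W)
(1,1): L (options (0,1)(W), (1,0)(W) are all W)
(2,0): L (sole option (1,0)(W) is W)
(2,2): L (options (1,2)(W), (2,1)(W) are all W)
(3,1): L (options (2,1)(W), (0,1)(W), (3,0)(W) are all W)
(4,0): L (options (3,0)(W), (1,0)(W) are all W)
(4,2): L (options (3,2)(W), (1,2)(W), (4,1)(W) are all W)
(5,1): L (options (4,1)(W), (2,1)(W), (0,1)(W), (5,0)(W) are all W)
(6,0): L (options (5,0)(W), (3,0)(W), (1,0)(W) are all W)
(6,2): L (options (5,2)(W), (3,2)(W), (1,2)(W), (6,1)(W) are all W)
Every other cell has at least one move into one of the L cells above, so it is W.
(6,2): one of the L cells justified above, so L
(5,2): the move to (4,2) reaches an L cell, so W

(6,2): L, (5,2): W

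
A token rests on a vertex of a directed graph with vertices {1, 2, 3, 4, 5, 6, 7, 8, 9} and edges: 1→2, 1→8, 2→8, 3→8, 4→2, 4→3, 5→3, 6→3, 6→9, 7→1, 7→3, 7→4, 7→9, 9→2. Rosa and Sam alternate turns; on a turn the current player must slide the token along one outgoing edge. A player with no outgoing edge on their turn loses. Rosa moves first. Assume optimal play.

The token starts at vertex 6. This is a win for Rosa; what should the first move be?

Move to 9.

Compute win/loss labels from the base case upward. A position with no move is L. Any other position is W if it can reach an L in one move, else L.
Every edge goes from a vertex to one that appears earlier in the order 8, 2, 3, 4, 9, 1, 6, 5, 7, so processing vertices in that order labels each vertex after all of its successors.
8: no outgoing edge → L
2: W (go to 8, an L position)
3: W (go to 8, an L position)
4: L (options 3(W), 2(W) are all W)
9: L (sole option 2(W) is W)
1: W (go to 8, an L position)
6: W (go to 9, an L position)
5: L (sole option 3(W) is W)
7: W (go to 9, an L position)
From 6, the L positions reachable in one move are: 9.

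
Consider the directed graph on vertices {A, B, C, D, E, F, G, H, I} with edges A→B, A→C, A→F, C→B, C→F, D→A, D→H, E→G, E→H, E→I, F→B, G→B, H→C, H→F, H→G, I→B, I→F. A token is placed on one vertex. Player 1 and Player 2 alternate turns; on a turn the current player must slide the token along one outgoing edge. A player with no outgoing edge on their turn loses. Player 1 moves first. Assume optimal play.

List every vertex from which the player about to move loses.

Classify positions by backward induction: terminal positions (no move available) are L. From any other position, the mover wins iff some move reaches an L.
Every edge goes from a vertex to one that appears earlier in the order B, F, I, C, G, H, A, E, D, so processing vertices in that order labels each vertex after all of its successors.
B: no outgoing edge → L
F: →B(L), so W
I: →B(L), so W
C: →B(L), so W
G: →B(L), so W
H: →G(W), C(W), F(W) — all W, so L
A: →B(L), so W
E: →H(L), so W
D: →H(L), so W
Reading off the rows marked L gives the requested list; there are 2 such vertices.

B, H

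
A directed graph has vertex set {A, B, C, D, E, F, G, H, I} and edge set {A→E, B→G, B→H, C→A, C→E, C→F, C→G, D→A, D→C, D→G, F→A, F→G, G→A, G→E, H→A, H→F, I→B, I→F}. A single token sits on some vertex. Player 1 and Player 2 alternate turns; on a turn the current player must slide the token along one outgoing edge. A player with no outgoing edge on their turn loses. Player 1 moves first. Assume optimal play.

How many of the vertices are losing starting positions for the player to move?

4

Classify positions by backward induction: terminal positions (no move available) are L. From any other position, the mover wins iff some move reaches an L.
Every edge goes from a vertex to one that appears earlier in the order E, A, G, F, H, C, B, D, I, so processing vertices in that order labels each vertex after all of its successors.
E: no outgoing edge → L
A: can move to E, which is L ⇒ W
G: can move to E, which is L ⇒ W
F: moves to G(W), A(W); every one is W ⇒ L
H: can move to F, which is L ⇒ W
C: can move to F, which is L ⇒ W
B: moves to H(W), G(W); every one is W ⇒ L
D: moves to C(W), G(W), A(W); every one is W ⇒ L
I: can move to B, which is L ⇒ W
The L vertices are B, D, E, F; that is 4 in all.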